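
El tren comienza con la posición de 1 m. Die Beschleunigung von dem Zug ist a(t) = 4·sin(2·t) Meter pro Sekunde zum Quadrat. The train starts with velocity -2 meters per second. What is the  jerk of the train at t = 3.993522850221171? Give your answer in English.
To solve this, we need to take 1 derivative of our acceleration equation a(t) = 4·sin(2·t). The derivative of acceleration gives jerk: j(t) = 8·cos(2·t). We have jerk j(t) = 8·cos(2·t). Substituting t = 3.993522850221171: j(3.993522850221171) = -1.06137392704143.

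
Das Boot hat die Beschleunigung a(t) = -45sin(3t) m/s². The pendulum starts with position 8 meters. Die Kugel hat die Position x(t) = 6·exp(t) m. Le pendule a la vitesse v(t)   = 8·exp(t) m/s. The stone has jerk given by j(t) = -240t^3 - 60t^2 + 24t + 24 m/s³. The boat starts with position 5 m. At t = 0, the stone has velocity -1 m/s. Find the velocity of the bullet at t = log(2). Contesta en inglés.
To solve this, we need to take 1 derivative of our position equation x(t) = 6·exp(t). Taking d/dt of x(t), we find v(t) = 6·exp(t). Using v(t) = 6·exp(t) and substituting t = log(2), we find v = 12.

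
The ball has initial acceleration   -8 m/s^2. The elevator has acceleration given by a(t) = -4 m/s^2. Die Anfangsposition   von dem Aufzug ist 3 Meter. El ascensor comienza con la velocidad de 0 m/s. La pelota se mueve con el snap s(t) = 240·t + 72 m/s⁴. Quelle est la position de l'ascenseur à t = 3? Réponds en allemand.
Wir müssen unsere Gleichung für die Beschleunigung a(t) = -4 2-mal integrieren. Die Stammfunktion von der Beschleunigung ist die Geschwindigkeit. Mit v(0) = 0 erhalten wir v(t) = -4·t. Das Integral von der Geschwindigkeit, mit x(0) = 3, ergibt die Position: x(t) = 3 - 2·t^2. Aus der Gleichung für die Position x(t) = 3 - 2·t^2, setzen wir t = 3 ein und erhalten x = -15.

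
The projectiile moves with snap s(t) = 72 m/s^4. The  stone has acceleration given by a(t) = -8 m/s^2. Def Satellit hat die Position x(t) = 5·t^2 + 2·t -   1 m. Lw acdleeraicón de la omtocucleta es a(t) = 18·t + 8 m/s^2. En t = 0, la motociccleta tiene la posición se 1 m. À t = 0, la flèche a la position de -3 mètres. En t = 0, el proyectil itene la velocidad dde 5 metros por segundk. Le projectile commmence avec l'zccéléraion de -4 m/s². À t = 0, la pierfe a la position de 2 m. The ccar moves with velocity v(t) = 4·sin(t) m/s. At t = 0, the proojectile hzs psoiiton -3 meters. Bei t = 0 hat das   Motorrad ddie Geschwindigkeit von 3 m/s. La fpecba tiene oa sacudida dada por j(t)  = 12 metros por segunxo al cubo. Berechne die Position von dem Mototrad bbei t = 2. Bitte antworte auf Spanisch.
Necesitamos integrar nuestra ecuación de la aceleración a(t) = 18·t + 8 2 veces. La integral de la aceleración, con v(0) = 3, da la velocidad: v(t) = 9·t^2 + 8·t + 3. La integral de la velocidad, con x(0) = 1, da la posición: x(t) = 3·t^3 + 4·t^2 + 3·t + 1. Tenemos la posición x(t) = 3·t^3 + 4·t^2 + 3·t + 1. Sustituyendo t = 2: x(2) = 47.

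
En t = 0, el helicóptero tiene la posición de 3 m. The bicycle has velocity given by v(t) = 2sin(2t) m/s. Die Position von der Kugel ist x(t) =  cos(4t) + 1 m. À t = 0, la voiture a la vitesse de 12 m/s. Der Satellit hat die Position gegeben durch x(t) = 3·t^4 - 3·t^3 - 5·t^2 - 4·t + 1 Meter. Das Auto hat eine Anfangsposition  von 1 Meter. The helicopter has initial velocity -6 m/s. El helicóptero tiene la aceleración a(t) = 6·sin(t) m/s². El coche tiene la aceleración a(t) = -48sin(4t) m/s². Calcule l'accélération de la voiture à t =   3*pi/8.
De l'équation de l'accélération a(t) = -48·sin(4·t), nous substituons t = 3*pi/8 pour obtenir a = 48.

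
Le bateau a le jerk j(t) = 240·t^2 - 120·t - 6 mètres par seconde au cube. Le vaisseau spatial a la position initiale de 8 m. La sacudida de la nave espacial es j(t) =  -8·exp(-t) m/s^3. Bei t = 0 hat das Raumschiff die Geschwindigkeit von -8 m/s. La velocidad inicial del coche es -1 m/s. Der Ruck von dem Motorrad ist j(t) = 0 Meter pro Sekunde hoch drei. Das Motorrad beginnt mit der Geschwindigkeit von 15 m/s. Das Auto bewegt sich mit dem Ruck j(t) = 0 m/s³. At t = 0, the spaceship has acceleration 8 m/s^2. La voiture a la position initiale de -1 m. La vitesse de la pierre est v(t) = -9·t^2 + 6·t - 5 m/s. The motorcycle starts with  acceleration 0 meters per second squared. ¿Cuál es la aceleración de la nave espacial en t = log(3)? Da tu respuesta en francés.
Nous devons intégrer notre équation du jerk j(t) = -8·exp(-t) 1 fois. La primitive du jerk, avec a(0) = 8, donne l'accélération: a(t) = 8·exp(-t). Nous avons l'accélération a(t) = 8·exp(-t). En substituant t = log(3): a(log(3)) = 8/3.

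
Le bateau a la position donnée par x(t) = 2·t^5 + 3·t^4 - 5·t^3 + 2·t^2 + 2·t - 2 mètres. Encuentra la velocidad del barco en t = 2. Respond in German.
Um dies zu lösen, müssen wir 1 Ableitung unserer Gleichung für die Position x(t) = 2·t^5 + 3·t^4 - 5·t^3 + 2·t^2 + 2·t - 2 nehmen. Durch Ableiten von der Position erhalten wir die Geschwindigkeit: v(t) = 10·t^4 + 12·t^3 - 15·t^2 + 4·t + 2. Mit v(t) = 10·t^4 + 12·t^3 - 15·t^2 + 4·t + 2 und Einsetzen von t = 2, finden wir v = 206.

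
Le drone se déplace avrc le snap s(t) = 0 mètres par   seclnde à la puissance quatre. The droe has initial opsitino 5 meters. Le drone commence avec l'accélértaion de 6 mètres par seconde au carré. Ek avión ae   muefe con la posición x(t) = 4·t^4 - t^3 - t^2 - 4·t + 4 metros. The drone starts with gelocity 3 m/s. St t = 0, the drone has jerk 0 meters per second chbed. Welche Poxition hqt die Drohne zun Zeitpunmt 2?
Ausgehend von dem Snap s(t) = 0, nehmen wir 4 Integrale. Die Stammfunktion von dem Snap, mit j(0) = 0, ergibt den Ruck: j(t) = 0. Mit ∫j(t)dt und Anwendung von a(0) = 6, finden wir a(t) = 6. Mit ∫a(t)dt und Anwendung von v(0) = 3, finden wir v(t) = 6·t + 3. Die Stammfunktion von der Geschwindigkeit, mit x(0) = 5, ergibt die Position: x(t) = 3·t^2 + 3·t + 5. Wir haben die Position x(t) = 3·t^2 + 3·t + 5. Durch Einsetzen von t = 2: x(2) = 23.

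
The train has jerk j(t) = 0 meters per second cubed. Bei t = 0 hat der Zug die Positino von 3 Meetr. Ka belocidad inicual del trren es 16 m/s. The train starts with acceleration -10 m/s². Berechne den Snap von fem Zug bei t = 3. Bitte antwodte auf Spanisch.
Debemos derivar nuestra ecuación de la sacudida j(t) = 0 1 vez. Tomando d/dt de j(t), encontramos s(t) = 0. De la ecuación del snap s(t) = 0, sustituimos t = 3 para obtener s = 0.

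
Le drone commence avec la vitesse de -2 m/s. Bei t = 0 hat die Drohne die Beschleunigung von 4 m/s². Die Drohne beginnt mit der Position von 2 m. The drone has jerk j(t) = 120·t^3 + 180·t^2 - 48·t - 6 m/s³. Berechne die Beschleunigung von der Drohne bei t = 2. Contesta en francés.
Nous devons trouver l'intégrale de notre équation du jerk j(t) = 120·t^3 + 180·t^2 - 48·t - 6 1 fois. En prenant ∫j(t)dt et en appliquant a(0) = 4, nous trouvons a(t) = 30·t^4 + 60·t^3 - 24·t^2 - 6·t + 4. De l'équation de l'accélération a(t) = 30·t^4 + 60·t^3 - 24·t^2 - 6·t + 4, nous substituons t = 2 pour obtenir a = 856.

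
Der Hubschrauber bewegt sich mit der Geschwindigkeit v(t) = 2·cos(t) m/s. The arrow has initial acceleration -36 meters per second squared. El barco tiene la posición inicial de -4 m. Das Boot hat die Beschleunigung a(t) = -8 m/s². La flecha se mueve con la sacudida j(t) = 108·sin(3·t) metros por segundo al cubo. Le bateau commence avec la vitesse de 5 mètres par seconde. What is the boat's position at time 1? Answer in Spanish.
Necesitamos integrar nuestra ecuación de la aceleración a(t) = -8 2 veces. Tomando ∫a(t)dt y aplicando v(0) = 5, encontramos v(t) = 5 - 8·t. La integral de la velocidad es la posición. Usando x(0) = -4, obtenemos x(t) = -4·t^2 + 5·t - 4. Tenemos la posición x(t) = -4·t^2 + 5·t - 4. Sustituyendo t = 1: x(1) = -3.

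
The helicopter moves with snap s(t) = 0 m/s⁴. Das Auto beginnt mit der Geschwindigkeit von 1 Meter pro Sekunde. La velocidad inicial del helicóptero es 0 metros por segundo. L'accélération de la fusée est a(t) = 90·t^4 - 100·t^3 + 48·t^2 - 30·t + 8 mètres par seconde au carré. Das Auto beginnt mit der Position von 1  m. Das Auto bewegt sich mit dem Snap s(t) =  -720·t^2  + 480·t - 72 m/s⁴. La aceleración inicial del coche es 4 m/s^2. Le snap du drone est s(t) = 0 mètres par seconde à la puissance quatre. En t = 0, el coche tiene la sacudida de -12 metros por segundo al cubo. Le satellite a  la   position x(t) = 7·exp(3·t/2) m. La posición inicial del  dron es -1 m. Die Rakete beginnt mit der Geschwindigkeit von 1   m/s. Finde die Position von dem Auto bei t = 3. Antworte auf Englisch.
Starting from snap s(t) = -720·t^2 + 480·t - 72, we take 4 integrals. Taking ∫s(t)dt and applying j(0) = -12, we find j(t) = -240·t^3 + 240·t^2 - 72·t - 12. The antiderivative of jerk is acceleration. Using a(0) = 4, we get a(t) = -60·t^4 + 80·t^3 - 36·t^2 - 12·t + 4. Taking ∫a(t)dt and applying v(0) = 1, we find v(t) = -12·t^5 + 20·t^4 - 12·t^3 - 6·t^2 + 4·t + 1. The integral of velocity is position. Using x(0) = 1, we get x(t) = -2·t^6 + 4·t^5 - 3·t^4 - 2·t^3 + 2·t^2 + t + 1. From the given position equation x(t) = -2·t^6 + 4·t^5 - 3·t^4 - 2·t^3 + 2·t^2 + t + 1, we substitute t = 3 to get x = -761.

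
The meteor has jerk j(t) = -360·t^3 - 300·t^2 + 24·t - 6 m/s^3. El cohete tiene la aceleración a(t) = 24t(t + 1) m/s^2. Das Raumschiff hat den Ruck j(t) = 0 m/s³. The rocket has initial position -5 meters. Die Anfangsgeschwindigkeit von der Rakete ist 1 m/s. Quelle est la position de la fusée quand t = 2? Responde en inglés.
We need to integrate our acceleration equation a(t) = 24·t·(t + 1) 2 times. The antiderivative of acceleration is velocity. Using v(0) = 1, we get v(t) = 8·t^3 + 12·t^2 + 1. The antiderivative of velocity is position. Using x(0) = -5, we get x(t) = 2·t^4 + 4·t^3 + t - 5. Using x(t) = 2·t^4 + 4·t^3 + t - 5 and substituting t = 2, we find x = 61.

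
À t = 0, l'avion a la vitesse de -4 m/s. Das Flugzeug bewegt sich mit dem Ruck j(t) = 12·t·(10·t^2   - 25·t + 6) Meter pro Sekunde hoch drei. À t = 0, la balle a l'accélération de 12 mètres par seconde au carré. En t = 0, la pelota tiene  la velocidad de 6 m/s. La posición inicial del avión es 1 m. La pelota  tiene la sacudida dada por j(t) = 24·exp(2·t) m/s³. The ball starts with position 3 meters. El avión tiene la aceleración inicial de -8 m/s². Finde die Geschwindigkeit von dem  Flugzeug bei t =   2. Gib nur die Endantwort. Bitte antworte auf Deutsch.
v(2) = -132.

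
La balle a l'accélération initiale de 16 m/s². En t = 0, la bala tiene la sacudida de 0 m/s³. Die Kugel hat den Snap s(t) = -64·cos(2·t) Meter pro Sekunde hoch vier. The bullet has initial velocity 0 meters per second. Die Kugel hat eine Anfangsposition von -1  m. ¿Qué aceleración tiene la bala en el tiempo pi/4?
Necesitamos integrar nuestra ecuación del snap s(t) = -64·cos(2·t) 2 veces. Integrando el snap y usando la condición inicial j(0) = 0, obtenemos j(t) = -32·sin(2·t). Integrando la sacudida y usando la condición inicial a(0) = 16, obtenemos a(t) = 16·cos(2·t). De la ecuación de la aceleración a(t) = 16·cos(2·t), sustituimos t = pi/4 para obtener a = 0.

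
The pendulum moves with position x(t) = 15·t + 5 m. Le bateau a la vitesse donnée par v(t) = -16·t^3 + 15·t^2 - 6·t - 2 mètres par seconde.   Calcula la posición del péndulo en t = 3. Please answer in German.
Wir haben die Position x(t) = 15·t + 5. Durch Einsetzen von t = 3: x(3) = 50.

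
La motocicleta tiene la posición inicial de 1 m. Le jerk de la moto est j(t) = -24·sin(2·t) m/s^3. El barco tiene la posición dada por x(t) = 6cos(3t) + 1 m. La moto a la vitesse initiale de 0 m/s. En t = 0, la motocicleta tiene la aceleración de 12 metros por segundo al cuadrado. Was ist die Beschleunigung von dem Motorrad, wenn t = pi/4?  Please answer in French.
Nous devons trouver l'intégrale de notre équation du jerk j(t) = -24·sin(2·t) 1 fois. L'intégrale du jerk est l'accélération. En utilisant a(0) = 12, nous obtenons a(t) = 12·cos(2·t). De l'équation de l'accélération a(t) = 12·cos(2·t), nous substituons t = pi/4 pour obtenir a = 0.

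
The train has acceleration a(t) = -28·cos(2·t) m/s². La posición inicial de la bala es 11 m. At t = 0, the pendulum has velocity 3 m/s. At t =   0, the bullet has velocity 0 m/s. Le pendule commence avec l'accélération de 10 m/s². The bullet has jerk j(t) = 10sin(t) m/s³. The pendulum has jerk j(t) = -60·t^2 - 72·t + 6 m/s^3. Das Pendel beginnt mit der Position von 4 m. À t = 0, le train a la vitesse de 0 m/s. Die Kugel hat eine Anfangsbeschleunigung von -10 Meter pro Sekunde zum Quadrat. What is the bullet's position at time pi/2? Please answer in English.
To find the answer, we compute 3 antiderivatives of j(t) = 10·sin(t). The antiderivative of jerk, with a(0) = -10, gives acceleration: a(t) = -10·cos(t). Finding the antiderivative of a(t) and using v(0) = 0: v(t) = -10·sin(t). Taking ∫v(t)dt and applying x(0) = 11, we find x(t) = 10·cos(t) + 1. Using x(t) = 10·cos(t) + 1 and substituting t = pi/2, we find x = 1.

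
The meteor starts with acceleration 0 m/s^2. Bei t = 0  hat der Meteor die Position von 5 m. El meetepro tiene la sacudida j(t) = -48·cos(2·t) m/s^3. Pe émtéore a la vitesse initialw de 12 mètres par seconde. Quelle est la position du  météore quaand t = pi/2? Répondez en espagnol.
Debemos encontrar la antiderivada de nuestra ecuación de la sacudida j(t) = -48·cos(2·t) 3 veces. Tomando ∫j(t)dt y aplicando a(0) = 0, encontramos a(t) = -24·sin(2·t). Integrando la aceleración y usando la condición inicial v(0) = 12, obtenemos v(t) = 12·cos(2·t). Integrando la velocidad y usando la condición inicial x(0) = 5, obtenemos x(t) = 6·sin(2·t) + 5. Usando x(t) = 6·sin(2·t) + 5 y sustituyendo t = pi/2, encontramos x = 5.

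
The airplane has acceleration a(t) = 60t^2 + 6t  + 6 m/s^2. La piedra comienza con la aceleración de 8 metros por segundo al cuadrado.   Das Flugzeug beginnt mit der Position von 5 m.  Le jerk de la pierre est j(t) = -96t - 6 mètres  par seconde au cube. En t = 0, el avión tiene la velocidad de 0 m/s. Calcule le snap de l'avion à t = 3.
Nous devons dériver notre équation de l'accélération a(t) = 60·t^2 + 6·t + 6 2 fois. En prenant d/dt de a(t), nous trouvons j(t) = 120·t + 6. En dérivant le jerk, nous obtenons le snap: s(t) = 120. De l'équation du snap s(t) = 120, nous substituons t = 3 pour obtenir s = 120.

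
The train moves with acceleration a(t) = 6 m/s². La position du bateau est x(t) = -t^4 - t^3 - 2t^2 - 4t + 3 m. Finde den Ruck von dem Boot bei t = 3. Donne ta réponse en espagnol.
Para resolver esto, necesitamos tomar 3 derivadas de nuestra ecuación de la posición x(t) = -t^4 - t^3 - 2·t^2 - 4·t + 3. La derivada de la posición da la velocidad: v(t) = -4·t^3 - 3·t^2 - 4·t - 4. La derivada de la velocidad da la aceleración: a(t) = -12·t^2 - 6·t - 4. La derivada de la aceleración da la sacudida: j(t) = -24·t - 6. De la ecuación de la sacudida j(t) = -24·t - 6, sustituimos t = 3 para obtener j = -78.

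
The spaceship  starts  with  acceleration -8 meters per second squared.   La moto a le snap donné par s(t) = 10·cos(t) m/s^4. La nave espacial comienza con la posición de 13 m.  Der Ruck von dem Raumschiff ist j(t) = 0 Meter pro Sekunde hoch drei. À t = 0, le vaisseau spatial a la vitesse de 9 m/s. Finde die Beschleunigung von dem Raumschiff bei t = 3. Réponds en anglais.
We must find the antiderivative of our jerk equation j(t) = 0 1 time. Integrating jerk and using the initial condition a(0) = -8, we get a(t) = -8. Using a(t) = -8 and substituting t = 3, we find a = -8.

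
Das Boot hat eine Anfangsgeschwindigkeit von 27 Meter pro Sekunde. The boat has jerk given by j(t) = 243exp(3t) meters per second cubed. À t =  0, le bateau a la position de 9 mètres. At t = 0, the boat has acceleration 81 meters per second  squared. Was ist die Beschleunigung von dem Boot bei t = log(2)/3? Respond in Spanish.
Para resolver esto, necesitamos tomar 1 integral de nuestra ecuación de la sacudida j(t) = 243·exp(3·t). Integrando la sacudida y usando la condición inicial a(0) = 81, obtenemos a(t) = 81·exp(3·t). De la ecuación de la aceleración a(t) = 81·exp(3·t), sustituimos t = log(2)/3 para obtener a = 162.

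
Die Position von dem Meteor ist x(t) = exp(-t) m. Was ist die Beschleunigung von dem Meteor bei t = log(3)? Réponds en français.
Nous devons dériver notre équation de la position x(t) = exp(-t) 2 fois. La dérivée de la position donne la vitesse: v(t) = -exp(-t). En dérivant la vitesse, nous obtenons l'accélération: a(t) = exp(-t). Nous avons l'accélération a(t) = exp(-t). En substituant t = log(3): a(log(3)) = 1/3.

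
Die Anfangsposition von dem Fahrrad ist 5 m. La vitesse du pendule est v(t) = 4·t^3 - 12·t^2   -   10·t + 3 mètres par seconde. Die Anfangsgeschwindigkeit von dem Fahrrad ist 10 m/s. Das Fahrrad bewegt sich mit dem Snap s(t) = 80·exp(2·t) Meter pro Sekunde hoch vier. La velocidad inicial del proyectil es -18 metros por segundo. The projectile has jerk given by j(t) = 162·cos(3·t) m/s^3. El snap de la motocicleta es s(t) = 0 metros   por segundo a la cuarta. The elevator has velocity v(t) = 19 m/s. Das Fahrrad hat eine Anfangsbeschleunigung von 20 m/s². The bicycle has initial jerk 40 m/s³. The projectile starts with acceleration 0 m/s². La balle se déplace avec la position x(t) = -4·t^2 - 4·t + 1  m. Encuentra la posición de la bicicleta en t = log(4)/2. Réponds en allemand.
Wir müssen unsere Gleichung für den Snap s(t) = 80·exp(2·t) 4-mal integrieren. Durch Integration von dem Snap und Verwendung der Anfangsbedingung j(0) = 40, erhalten wir j(t) = 40·exp(2·t). Die Stammfunktion von dem Ruck ist die Beschleunigung. Mit a(0) = 20 erhalten wir a(t) = 20·exp(2·t). Die Stammfunktion von der Beschleunigung, mit v(0) = 10, ergibt die Geschwindigkeit: v(t) = 10·exp(2·t). Mit ∫v(t)dt und Anwendung von x(0) = 5, finden wir x(t) = 5·exp(2·t). Mit x(t) = 5·exp(2·t) und Einsetzen von t = log(4)/2, finden wir x = 20.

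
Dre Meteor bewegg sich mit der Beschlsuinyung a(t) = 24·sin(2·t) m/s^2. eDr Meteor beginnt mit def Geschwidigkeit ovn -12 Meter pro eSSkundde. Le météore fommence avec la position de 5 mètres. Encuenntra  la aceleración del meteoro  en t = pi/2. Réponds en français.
En utilisant a(t) = 24·sin(2·t) et en substituant t = pi/2, nous trouvons a = 0.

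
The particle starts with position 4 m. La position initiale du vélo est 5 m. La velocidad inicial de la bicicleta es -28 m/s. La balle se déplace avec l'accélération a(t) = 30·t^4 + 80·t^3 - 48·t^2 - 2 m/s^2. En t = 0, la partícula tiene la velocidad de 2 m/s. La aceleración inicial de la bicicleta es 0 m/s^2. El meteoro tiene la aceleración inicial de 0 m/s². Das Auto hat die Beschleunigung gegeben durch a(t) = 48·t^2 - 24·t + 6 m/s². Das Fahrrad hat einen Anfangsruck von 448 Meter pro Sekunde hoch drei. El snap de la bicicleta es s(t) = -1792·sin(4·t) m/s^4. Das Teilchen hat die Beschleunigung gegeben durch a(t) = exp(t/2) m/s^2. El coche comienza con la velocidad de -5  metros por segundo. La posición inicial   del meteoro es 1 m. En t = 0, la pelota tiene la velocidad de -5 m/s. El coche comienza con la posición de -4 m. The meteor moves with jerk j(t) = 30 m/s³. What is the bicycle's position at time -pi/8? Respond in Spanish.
Partiendo del snap s(t) = -1792·sin(4·t), tomamos 4 integrales. La antiderivada del snap es la sacudida. Usando j(0) = 448, obtenemos j(t) = 448·cos(4·t). Tomando ∫j(t)dt y aplicando a(0) = 0, encontramos a(t) = 112·sin(4·t). Tomando ∫a(t)dt y aplicando v(0) = -28, encontramos v(t) = -28·cos(4·t). Integrando la velocidad y usando la condición inicial x(0) = 5, obtenemos x(t) = 5 - 7·sin(4·t). Tenemos la posición x(t) = 5 - 7·sin(4·t). Sustituyendo t = -pi/8: x(-pi/8) = 12.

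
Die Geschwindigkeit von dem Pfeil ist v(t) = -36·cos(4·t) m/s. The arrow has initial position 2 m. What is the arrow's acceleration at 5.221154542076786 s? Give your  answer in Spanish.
Debemos derivar nuestra ecuación de la velocidad v(t) = -36·cos(4·t) 1 vez. La derivada de la velocidad da la aceleración: a(t) = 144·sin(4·t). Usando a(t) = 144·sin(4·t) y sustituyendo t = 5.221154542076786, encontramos a = 128.757672427791.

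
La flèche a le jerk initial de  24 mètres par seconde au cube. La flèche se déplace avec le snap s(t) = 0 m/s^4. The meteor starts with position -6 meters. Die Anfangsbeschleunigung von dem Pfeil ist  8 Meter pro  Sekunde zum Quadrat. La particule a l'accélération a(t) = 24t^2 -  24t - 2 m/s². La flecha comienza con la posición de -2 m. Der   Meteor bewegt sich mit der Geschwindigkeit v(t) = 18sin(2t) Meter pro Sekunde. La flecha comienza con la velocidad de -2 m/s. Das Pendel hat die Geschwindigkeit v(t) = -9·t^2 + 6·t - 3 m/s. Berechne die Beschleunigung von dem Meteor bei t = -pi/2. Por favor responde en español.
Partiendo de la velocidad v(t) = 18·sin(2·t), tomamos 1 derivada. Derivando la velocidad, obtenemos la aceleración: a(t) = 36·cos(2·t). Usando a(t) = 36·cos(2·t) y sustituyendo t = -pi/2, encontramos a = -36.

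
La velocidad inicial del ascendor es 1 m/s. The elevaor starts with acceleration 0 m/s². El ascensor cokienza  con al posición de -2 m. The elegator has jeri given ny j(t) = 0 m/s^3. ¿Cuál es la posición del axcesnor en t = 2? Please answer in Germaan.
Ausgehend von dem Ruck j(t) = 0, nehmen wir 3 Stammfunktionen. Die Stammfunktion von dem Ruck, mit a(0) = 0, ergibt die Beschleunigung: a(t) = 0. Mit ∫a(t)dt und Anwendung von v(0) = 1, finden wir v(t) = 1. Das Integral von der Geschwindigkeit, mit x(0) = -2, ergibt die Position: x(t) = t - 2. Mit x(t) = t - 2 und Einsetzen von t = 2, finden wir x = 0.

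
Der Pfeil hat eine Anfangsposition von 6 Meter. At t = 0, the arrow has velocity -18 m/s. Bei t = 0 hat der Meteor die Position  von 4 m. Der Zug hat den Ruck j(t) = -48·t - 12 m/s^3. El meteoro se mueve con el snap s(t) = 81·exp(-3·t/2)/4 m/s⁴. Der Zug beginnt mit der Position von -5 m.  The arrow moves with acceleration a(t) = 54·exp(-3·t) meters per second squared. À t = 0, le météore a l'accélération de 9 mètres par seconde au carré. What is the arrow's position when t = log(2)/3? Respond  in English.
To find the answer, we compute 2 antiderivatives of a(t) = 54·exp(-3·t). The integral of acceleration is velocity. Using v(0) = -18, we get v(t) = -18·exp(-3·t). Integrating velocity and using the initial condition x(0) = 6, we get x(t) = 6·exp(-3·t). Using x(t) = 6·exp(-3·t) and substituting t = log(2)/3, we find x = 3.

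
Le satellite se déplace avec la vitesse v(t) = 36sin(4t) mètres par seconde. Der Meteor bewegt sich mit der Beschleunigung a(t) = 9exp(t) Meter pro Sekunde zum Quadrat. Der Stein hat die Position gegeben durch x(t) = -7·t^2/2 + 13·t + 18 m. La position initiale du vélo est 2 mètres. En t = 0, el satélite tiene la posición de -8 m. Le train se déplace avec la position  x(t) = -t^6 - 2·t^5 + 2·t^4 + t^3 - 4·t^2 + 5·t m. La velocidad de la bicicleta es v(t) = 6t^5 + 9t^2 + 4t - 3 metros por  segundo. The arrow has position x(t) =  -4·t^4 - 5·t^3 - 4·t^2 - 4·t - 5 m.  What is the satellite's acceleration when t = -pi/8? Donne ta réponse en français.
Pour résoudre ceci, nous devons prendre 1 dérivée de notre équation de la vitesse v(t) = 36·sin(4·t). En prenant d/dt de v(t), nous trouvons a(t) = 144·cos(4·t). En utilisant a(t) = 144·cos(4·t) et en substituant t = -pi/8, nous trouvons a = 0.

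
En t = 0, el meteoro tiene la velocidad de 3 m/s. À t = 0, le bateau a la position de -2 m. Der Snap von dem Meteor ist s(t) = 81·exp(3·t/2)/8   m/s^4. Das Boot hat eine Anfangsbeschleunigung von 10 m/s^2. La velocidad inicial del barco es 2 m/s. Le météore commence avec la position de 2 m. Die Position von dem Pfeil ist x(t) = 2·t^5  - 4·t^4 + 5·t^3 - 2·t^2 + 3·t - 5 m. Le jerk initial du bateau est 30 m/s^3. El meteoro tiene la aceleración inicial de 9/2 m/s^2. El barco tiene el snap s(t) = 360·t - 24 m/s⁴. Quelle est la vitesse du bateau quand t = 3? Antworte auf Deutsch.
Wir müssen unsere Gleichung für den Snap s(t) = 360·t - 24 3-mal integrieren. Mit ∫s(t)dt und Anwendung von j(0) = 30, finden wir j(t) = 180·t^2 - 24·t + 30. Das Integral von dem Ruck ist die Beschleunigung. Mit a(0) = 10 erhalten wir a(t) = 60·t^3 - 12·t^2 + 30·t + 10. Durch Integration von der Beschleunigung und Verwendung der Anfangsbedingung v(0) = 2, erhalten wir v(t) = 15·t^4 - 4·t^3 + 15·t^2 + 10·t + 2. Mit v(t) = 15·t^4 - 4·t^3 + 15·t^2 + 10·t + 2 und Einsetzen von t = 3, finden wir v = 1274.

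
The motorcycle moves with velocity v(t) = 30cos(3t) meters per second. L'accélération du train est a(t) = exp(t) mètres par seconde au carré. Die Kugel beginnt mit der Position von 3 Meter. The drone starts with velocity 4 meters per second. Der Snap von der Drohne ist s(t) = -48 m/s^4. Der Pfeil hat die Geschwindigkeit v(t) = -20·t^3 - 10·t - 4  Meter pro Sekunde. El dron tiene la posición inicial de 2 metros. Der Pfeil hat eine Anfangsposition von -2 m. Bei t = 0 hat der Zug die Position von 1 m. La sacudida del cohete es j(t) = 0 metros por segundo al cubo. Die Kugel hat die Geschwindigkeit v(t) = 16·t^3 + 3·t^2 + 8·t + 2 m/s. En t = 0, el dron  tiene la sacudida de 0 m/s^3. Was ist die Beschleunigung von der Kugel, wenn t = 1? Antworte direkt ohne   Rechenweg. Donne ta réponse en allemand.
Die Beschleunigung bei t = 1 ist a = 62.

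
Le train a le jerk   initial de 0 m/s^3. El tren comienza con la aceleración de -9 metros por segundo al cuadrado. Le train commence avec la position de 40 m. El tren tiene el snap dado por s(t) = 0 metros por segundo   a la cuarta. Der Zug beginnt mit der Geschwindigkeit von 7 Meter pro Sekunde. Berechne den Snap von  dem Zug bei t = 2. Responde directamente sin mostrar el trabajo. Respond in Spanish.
La respuesta es 0.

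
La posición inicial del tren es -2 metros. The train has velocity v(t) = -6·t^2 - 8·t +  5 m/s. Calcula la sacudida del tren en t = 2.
Partiendo de la velocidad v(t) = -6·t^2 - 8·t + 5, tomamos 2 derivadas. Tomando d/dt de v(t), encontramos a(t) = -12·t - 8. La derivada de la aceleración da la sacudida: j(t) = -12. Tenemos la sacudida j(t) = -12. Sustituyendo t = 2: j(2) = -12.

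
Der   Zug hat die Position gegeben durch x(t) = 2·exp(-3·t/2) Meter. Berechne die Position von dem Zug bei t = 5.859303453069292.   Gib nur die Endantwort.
Die Antwort ist 0.000304814245193727.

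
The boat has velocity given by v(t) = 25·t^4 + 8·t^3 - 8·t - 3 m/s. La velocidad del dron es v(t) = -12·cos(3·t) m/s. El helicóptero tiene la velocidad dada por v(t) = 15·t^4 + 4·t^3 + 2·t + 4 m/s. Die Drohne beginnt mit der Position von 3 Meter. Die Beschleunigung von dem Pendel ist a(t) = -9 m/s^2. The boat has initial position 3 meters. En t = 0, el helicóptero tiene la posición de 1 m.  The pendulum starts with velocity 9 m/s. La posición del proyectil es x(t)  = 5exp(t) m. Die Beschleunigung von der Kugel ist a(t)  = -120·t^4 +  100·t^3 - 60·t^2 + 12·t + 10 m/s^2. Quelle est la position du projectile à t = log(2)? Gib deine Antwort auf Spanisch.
De la ecuación de la posición x(t) = 5·exp(t), sustituimos t = log(2) para obtener x = 10.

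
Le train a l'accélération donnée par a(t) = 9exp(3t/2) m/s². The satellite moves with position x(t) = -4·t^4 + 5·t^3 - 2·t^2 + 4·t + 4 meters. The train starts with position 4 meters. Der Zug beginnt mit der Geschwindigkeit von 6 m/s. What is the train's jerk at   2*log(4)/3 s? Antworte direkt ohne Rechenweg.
The answer is 54.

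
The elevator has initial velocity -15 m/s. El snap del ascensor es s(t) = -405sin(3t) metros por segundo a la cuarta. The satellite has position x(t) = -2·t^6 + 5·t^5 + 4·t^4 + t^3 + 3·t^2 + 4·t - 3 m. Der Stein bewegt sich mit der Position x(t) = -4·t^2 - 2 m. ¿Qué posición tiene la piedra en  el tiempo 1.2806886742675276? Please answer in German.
Wir haben die Position x(t) = -4·t^2 - 2. Durch Einsetzen von t = 1.2806886742675276: x(1.2806886742675276) = -8.56065392158847.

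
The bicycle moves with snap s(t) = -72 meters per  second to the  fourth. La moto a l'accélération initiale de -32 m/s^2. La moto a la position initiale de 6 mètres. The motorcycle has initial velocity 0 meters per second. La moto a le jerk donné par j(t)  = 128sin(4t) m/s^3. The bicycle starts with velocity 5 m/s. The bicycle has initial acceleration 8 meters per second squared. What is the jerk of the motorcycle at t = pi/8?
Using j(t) = 128·sin(4·t) and substituting t = pi/8, we find j = 128.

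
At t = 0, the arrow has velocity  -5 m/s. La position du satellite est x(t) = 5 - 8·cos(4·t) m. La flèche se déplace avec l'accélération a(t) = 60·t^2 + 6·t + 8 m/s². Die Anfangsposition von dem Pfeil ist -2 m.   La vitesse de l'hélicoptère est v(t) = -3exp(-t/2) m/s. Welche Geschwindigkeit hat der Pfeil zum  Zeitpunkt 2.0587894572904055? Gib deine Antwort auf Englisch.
We need to integrate our acceleration equation a(t) = 60·t^2 + 6·t + 8 1 time. The antiderivative of acceleration, with v(0) = -5, gives velocity: v(t) = 20·t^3 + 3·t^2 + 8·t - 5. We have velocity v(t) = 20·t^3 + 3·t^2 + 8·t - 5. Substituting t = 2.0587894572904055: v(2.0587894572904055) = 198.714435293776.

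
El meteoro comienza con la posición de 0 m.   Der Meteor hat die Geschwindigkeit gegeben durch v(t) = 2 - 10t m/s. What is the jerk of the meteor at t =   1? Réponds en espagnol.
Debemos derivar nuestra ecuación de la velocidad v(t) = 2 - 10·t 2 veces. La derivada de la velocidad da la aceleración: a(t) = -10. Tomando d/dt de a(t), encontramos j(t) = 0. Usando j(t) = 0 y sustituyendo t = 1, encontramos j = 0.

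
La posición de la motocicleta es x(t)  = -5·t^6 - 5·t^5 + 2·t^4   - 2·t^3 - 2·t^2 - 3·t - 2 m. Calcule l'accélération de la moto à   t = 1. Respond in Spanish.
Debemos derivar nuestra ecuación de la posición x(t) = -5·t^6 - 5·t^5 + 2·t^4 - 2·t^3 - 2·t^2 - 3·t - 2 2 veces. Derivando la posición, obtenemos la velocidad: v(t) = -30·t^5 - 25·t^4 + 8·t^3 - 6·t^2 - 4·t - 3. La derivada de la velocidad da la aceleración: a(t) = -150·t^4 - 100·t^3 + 24·t^2 - 12·t - 4. Usando a(t) = -150·t^4 - 100·t^3 + 24·t^2 - 12·t - 4 y sustituyendo t = 1, encontramos a = -242.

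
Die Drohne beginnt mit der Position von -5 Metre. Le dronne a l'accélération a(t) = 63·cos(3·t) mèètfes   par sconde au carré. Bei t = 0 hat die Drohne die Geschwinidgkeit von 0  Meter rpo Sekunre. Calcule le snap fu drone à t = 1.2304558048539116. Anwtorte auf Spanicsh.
Para resolver esto, necesitamos tomar 2 derivadas de nuestra ecuación de la aceleración a(t) = 63·cos(3·t). La derivada de la aceleración da la sacudida: j(t) = -189·sin(3·t). La derivada de la sacudida da el snap: s(t) = -567·cos(3·t). De la ecuación del snap s(t) = -567·cos(3·t), sustituimos t = 1.2304558048539116 para obtener s = 483.448144408034.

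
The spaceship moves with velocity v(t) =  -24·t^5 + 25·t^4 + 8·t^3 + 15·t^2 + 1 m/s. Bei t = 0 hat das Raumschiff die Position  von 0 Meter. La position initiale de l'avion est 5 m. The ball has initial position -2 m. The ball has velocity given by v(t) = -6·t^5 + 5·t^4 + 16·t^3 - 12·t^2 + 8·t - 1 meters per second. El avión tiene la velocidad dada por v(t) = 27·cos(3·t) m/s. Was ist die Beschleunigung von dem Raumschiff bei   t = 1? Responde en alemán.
Ausgehend von der Geschwindigkeit v(t) = -24·t^5 + 25·t^4 + 8·t^3 + 15·t^2 + 1, nehmen wir 1 Ableitung. Mit d/dt von v(t) finden wir a(t) = -120·t^4 + 100·t^3 + 24·t^2 + 30·t. Aus der Gleichung für die Beschleunigung a(t) = -120·t^4 + 100·t^3 + 24·t^2 + 30·t, setzen wir t = 1 ein und erhalten a = 34.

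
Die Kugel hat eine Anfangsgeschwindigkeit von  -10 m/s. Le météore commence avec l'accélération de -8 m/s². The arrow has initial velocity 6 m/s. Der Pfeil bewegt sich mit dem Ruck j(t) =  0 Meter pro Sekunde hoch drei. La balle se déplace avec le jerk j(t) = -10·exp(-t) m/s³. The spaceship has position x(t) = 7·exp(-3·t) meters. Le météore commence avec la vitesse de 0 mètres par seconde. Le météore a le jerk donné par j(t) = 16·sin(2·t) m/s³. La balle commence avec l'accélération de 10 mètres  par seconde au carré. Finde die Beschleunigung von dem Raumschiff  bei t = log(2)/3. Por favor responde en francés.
En partant de la position x(t) = 7·exp(-3·t), nous prenons 2 dérivées. La dérivée de la position donne la vitesse: v(t) = -21·exp(-3·t). En prenant d/dt de v(t), nous trouvons a(t) = 63·exp(-3·t). De l'équation de l'accélération a(t) = 63·exp(-3·t), nous substituons t = log(2)/3 pour obtenir a = 63/2.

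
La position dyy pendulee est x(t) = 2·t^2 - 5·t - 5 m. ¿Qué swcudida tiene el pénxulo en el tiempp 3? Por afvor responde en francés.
Pour résoudre ceci, nous devons prendre 3 dérivées de notre équation de la position x(t) = 2·t^2 - 5·t - 5. En prenant d/dt de x(t), nous trouvons v(t) = 4·t - 5. La dérivée de la vitesse donne l'accélération: a(t) = 4. En prenant d/dt de a(t), nous trouvons j(t) = 0. En utilisant j(t) = 0 et en substituant t = 3, nous trouvons j = 0.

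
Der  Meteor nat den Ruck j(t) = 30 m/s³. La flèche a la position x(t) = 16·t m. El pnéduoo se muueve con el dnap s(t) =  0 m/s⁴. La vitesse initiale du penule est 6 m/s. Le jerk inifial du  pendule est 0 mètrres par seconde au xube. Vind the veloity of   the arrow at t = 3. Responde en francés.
Pour résoudre ceci, nous devons prendre 1 dérivée de notre équation de la position x(t) = 16·t. La dérivée de la position donne la vitesse: v(t) = 16. Nous avons la vitesse v(t) = 16. En substituant t = 3: v(3) = 16.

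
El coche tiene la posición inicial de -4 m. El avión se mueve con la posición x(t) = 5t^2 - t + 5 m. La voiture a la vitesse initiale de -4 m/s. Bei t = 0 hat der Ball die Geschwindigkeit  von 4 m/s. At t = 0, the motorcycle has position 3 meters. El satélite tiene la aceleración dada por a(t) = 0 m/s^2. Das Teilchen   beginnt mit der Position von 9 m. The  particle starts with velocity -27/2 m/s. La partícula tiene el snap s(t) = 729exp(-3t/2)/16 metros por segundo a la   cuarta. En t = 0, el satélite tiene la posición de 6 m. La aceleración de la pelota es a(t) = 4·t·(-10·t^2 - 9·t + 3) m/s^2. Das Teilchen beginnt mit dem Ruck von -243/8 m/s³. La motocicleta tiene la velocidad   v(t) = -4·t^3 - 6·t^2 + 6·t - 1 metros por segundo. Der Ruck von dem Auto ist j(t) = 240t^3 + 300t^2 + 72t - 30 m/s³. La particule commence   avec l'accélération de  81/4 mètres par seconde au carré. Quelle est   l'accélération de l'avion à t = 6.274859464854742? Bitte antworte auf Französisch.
Pour résoudre ceci, nous devons prendre 2 dérivées de notre équation de la position x(t) = 5·t^2 - t + 5. En dérivant la position, nous obtenons la vitesse: v(t) = 10·t - 1. En dérivant la vitesse, nous obtenons l'accélération: a(t) = 10. De l'équation de l'accélération a(t) = 10, nous substituons t = 6.274859464854742 pour obtenir a = 10.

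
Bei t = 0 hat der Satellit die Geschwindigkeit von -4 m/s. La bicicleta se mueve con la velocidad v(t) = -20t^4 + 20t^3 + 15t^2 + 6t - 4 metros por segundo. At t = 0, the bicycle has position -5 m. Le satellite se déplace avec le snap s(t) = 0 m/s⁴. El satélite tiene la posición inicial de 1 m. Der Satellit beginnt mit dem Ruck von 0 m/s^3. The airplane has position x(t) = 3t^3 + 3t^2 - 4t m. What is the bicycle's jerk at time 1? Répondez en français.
Nous devons dériver notre équation de la vitesse v(t) = -20·t^4 + 20·t^3 + 15·t^2 + 6·t - 4 2 fois. En dérivant la vitesse, nous obtenons l'accélération: a(t) = -80·t^3 + 60·t^2 + 30·t + 6. En dérivant l'accélération, nous obtenons le jerk: j(t) = -240·t^2 + 120·t + 30. De l'équation du jerk j(t) = -240·t^2 + 120·t + 30, nous substituons t = 1 pour obtenir j = -90.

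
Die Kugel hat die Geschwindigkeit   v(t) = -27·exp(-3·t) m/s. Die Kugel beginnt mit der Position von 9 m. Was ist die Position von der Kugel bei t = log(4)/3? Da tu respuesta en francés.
En partant de la vitesse v(t) = -27·exp(-3·t), nous prenons 1 primitive. En prenant ∫v(t)dt et en appliquant x(0) = 9, nous trouvons x(t) = 9·exp(-3·t). En utilisant x(t) = 9·exp(-3·t) et en substituant t = log(4)/3, nous trouvons x = 9/4.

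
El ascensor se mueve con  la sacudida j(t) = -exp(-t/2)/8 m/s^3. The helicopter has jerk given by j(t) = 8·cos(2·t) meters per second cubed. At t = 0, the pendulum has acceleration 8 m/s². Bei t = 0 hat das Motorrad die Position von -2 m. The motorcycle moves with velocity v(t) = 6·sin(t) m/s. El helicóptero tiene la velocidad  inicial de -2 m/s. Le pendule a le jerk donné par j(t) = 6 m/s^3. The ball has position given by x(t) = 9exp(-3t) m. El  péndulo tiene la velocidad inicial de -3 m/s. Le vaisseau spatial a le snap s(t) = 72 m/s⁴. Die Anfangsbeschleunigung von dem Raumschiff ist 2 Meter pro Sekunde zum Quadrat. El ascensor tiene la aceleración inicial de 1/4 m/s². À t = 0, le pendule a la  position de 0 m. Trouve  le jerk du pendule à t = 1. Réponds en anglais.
From the given jerk equation j(t) = 6, we substitute t = 1 to get j = 6.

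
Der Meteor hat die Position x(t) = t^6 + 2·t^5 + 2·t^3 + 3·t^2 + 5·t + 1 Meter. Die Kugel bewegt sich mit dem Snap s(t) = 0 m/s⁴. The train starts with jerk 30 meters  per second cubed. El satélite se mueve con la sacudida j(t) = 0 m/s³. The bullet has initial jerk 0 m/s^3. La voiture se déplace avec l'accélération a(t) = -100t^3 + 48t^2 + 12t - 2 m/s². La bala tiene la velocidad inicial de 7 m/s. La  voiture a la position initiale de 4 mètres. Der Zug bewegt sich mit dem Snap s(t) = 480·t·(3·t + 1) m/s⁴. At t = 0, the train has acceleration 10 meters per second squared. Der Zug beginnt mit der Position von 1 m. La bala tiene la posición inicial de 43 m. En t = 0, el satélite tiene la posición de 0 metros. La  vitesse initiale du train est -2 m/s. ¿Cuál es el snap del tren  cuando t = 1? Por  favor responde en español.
Tenemos el snap s(t) = 480·t·(3·t + 1). Sustituyendo t = 1: s(1) = 1920.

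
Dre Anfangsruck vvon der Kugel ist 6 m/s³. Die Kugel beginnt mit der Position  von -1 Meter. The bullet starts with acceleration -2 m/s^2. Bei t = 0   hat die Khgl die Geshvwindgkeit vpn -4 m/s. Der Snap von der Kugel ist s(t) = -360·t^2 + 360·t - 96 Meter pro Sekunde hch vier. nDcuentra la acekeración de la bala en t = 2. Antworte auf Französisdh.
Nous devons trouver la primitive de notre équation du snap s(t) = -360·t^2 + 360·t - 96 2 fois. L'intégrale du snap, avec j(0) = 6, donne le jerk: j(t) = -120·t^3 + 180·t^2 - 96·t + 6. L'intégrale du jerk, avec a(0) = -2, donne l'accélération: a(t) = -30·t^4 + 60·t^3 - 48·t^2 + 6·t - 2. En utilisant a(t) = -30·t^4 + 60·t^3 - 48·t^2 + 6·t - 2 et en substituant t = 2, nous trouvons a = -182.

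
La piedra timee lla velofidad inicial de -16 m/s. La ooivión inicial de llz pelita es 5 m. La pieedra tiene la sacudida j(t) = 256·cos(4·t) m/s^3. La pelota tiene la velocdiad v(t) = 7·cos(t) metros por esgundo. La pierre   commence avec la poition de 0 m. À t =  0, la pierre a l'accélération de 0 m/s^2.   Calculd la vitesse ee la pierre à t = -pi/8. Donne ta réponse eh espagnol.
Para resolver esto, necesitamos tomar 2 antiderivadas de nuestra ecuación de la sacudida j(t) = 256·cos(4·t). La antiderivada de la sacudida, con a(0) = 0, da la aceleración: a(t) = 64·sin(4·t). La antiderivada de la aceleración es la velocidad. Usando v(0) = -16, obtenemos v(t) = -16·cos(4·t). Usando v(t) = -16·cos(4·t) y sustituyendo t = -pi/8, encontramos v = 0.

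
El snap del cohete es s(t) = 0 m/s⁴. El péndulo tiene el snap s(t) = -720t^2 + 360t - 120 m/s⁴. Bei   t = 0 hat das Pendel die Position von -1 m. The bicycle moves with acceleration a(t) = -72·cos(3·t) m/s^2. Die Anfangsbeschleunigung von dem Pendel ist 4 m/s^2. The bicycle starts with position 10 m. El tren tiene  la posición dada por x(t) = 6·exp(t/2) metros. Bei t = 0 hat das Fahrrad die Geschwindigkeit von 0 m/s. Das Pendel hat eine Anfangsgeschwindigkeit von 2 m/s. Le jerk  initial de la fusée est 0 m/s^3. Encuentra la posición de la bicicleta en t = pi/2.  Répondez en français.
Pour résoudre ceci, nous devons prendre 2 intégrales de notre équation de l'accélération a(t) = -72·cos(3·t). La primitive de l'accélération, avec v(0) = 0, donne la vitesse: v(t) = -24·sin(3·t). L'intégrale de la vitesse, avec x(0) = 10, donne la position: x(t) = 8·cos(3·t) + 2. En utilisant x(t) = 8·cos(3·t) + 2 et en substituant t = pi/2, nous trouvons x = 2.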